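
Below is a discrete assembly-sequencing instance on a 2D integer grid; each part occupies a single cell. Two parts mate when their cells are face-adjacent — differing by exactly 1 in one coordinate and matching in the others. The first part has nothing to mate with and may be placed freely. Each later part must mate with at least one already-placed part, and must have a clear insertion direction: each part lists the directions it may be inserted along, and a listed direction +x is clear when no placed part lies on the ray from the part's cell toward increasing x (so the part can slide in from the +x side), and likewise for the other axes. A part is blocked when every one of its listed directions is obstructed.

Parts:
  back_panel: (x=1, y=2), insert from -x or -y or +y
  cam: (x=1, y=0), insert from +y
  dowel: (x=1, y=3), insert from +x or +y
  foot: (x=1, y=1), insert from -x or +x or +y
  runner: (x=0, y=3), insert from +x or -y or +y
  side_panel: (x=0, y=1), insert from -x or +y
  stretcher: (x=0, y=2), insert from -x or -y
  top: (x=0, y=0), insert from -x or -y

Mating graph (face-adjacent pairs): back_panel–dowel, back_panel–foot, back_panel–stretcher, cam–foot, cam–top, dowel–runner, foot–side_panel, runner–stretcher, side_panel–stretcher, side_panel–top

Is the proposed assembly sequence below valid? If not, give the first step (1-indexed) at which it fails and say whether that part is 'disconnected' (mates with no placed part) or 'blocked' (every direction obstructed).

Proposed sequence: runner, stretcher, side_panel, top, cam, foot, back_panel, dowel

1. runner@(0, 3) [+x clear] — {runner}
2. stretcher@(0, 2) [-x clear] — {runner, stretcher}
3. side_panel@(0, 1) [-x clear] — {runner, side_panel, stretcher}
4. top@(0, 0) [-x clear] — {runner, side_panel, stretcher, top}
5. cam@(1, 0) [+y clear] — {cam, runner, side_panel, stretcher, top}
6. foot@(1, 1) [+x clear] — {cam, foot, runner, side_panel, stretcher, top}
7. back_panel@(1, 2) [+y clear] — {back_panel, cam, foot, runner, side_panel, stretcher, top}
8. dowel@(1, 3) [+x clear] — {back_panel, cam, dowel, foot, runner, side_panel, stretcher, top}

Valid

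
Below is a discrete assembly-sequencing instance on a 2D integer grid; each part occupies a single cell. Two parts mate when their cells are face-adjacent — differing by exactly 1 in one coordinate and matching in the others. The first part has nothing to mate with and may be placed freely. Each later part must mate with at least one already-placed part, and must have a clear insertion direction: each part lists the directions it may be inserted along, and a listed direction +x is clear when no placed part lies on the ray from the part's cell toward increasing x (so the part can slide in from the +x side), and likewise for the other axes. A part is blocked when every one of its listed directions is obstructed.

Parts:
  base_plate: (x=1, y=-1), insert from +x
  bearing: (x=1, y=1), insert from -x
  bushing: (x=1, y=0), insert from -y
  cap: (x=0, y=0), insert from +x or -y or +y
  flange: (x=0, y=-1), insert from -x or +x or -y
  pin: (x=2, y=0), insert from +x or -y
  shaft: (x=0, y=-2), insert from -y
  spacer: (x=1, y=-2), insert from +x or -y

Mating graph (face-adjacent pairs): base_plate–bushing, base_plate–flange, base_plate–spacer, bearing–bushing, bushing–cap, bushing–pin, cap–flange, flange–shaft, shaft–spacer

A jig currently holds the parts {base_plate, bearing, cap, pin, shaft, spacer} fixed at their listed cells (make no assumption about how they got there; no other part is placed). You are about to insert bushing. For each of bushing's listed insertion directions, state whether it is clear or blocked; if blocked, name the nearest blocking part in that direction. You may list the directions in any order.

-y: blocked by base_plate

-y: nearest on ray is base_plate@(1, -1) ⇒ blocked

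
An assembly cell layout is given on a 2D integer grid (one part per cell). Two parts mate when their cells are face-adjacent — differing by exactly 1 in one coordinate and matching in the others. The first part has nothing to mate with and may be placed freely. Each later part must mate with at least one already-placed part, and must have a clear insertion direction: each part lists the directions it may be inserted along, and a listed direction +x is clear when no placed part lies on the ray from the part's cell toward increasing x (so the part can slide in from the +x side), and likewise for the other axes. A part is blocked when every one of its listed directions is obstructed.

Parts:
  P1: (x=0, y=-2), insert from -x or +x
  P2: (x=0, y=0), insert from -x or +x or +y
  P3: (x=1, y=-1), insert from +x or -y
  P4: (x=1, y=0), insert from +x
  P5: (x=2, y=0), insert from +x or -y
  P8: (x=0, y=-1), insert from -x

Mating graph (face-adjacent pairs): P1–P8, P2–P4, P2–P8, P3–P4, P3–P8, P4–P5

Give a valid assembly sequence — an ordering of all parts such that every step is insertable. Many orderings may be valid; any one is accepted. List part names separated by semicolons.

P2; P4; P5; P8; P1; P3

1. P2@(0, 0) [-x clear] — {P2}
2. P4@(1, 0) [+x clear] — {P2, P4}
3. P5@(2, 0) [+x clear] — {P2, P4, P5}
4. P8@(0, -1) [-x clear] — {P2, P4, P5, P8}
5. P1@(0, -2) [-x clear] — {P1, P2, P4, P5, P8}
6. P3@(1, -1) [+x clear] — {P1, P2, P3, P4, P5, P8}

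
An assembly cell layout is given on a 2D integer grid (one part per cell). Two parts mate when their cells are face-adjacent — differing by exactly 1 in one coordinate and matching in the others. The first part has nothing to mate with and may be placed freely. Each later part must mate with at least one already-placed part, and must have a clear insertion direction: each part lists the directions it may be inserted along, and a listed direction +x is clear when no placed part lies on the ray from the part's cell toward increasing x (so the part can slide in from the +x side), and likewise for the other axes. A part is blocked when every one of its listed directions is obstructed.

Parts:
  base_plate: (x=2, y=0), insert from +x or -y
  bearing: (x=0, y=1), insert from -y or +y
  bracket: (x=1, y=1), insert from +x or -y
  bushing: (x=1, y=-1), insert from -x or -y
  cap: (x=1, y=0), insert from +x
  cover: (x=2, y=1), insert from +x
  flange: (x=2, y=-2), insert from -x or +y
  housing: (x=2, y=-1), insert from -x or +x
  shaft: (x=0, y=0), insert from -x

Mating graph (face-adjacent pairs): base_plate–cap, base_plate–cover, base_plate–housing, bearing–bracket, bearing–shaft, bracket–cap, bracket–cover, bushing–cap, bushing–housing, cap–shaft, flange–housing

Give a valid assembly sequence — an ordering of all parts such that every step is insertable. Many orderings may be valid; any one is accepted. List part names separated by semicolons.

1. bushing@(1, -1) [-x clear] — {bushing}
2. housing@(2, -1) [+x clear] — {bushing, housing}
3. flange@(2, -2) [-x clear] — {bushing, flange, housing}
4. cap@(1, 0) [+x clear] — {bushing, cap, flange, housing}
5. base_plate@(2, 0) [+x clear] — {base_plate, bushing, cap, flange, housing}
6. shaft@(0, 0) [-x clear] — {base_plate, bushing, cap, flange, housing, shaft}
7. bearing@(0, 1) [+y clear] — {base_plate, bearing, bushing, cap, flange, housing, shaft}
8. bracket@(1, 1) [+x clear] — {base_plate, bearing, bracket, bushing, cap, flange, housing, shaft}
9. cover@(2, 1) [+x clear] — {base_plate, bearing, bracket, bushing, cap, cover, flange, housing, shaft}

bushing; housing; flange; cap; base_plate; shaft; bearing; bracket; cover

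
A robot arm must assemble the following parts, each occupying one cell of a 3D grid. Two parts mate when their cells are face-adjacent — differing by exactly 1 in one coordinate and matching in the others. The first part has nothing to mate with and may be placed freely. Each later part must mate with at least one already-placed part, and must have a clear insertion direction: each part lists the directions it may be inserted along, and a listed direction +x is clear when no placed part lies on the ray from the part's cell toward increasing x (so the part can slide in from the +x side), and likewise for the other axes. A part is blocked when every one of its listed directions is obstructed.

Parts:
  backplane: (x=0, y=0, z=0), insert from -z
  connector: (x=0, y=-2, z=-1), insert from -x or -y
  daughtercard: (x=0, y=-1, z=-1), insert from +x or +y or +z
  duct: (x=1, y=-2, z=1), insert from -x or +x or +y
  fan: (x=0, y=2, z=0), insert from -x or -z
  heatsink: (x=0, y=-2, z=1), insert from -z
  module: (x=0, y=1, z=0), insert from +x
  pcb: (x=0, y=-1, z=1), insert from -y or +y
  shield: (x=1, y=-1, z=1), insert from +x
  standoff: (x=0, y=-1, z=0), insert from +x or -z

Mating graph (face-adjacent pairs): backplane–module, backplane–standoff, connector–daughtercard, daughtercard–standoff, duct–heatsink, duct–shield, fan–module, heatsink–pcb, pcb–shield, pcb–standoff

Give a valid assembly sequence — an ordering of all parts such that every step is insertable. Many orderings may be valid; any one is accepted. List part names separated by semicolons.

1. standoff@(0, -1, 0) [+x clear] — {standoff}
2. pcb@(0, -1, 1) [-y clear] — {pcb, standoff}
3. heatsink@(0, -2, 1) [-z clear] — {heatsink, pcb, standoff}
4. backplane@(0, 0, 0) [-z clear] — {backplane, heatsink, pcb, standoff}
5. module@(0, 1, 0) [+x clear] — {backplane, heatsink, module, pcb, standoff}
6. fan@(0, 2, 0) [-x clear] — {backplane, fan, heatsink, module, pcb, standoff}
7. shield@(1, -1, 1) [+x clear] — {backplane, fan, heatsink, module, pcb, shield, standoff}
8. duct@(1, -2, 1) [+x clear] — {backplane, duct, fan, heatsink, module, pcb, shield, standoff}
9. daughtercard@(0, -1, -1) [+x clear] — {backplane, daughtercard, duct, fan, heatsink, module, pcb, shield, standoff}
10. connector@(0, -2, -1) [-x clear] — {backplane, connector, daughtercard, duct, fan, heatsink, module, pcb, shield, standoff}

standoff; pcb; heatsink; backplane; module; fan; shield; duct; daughtercard; connector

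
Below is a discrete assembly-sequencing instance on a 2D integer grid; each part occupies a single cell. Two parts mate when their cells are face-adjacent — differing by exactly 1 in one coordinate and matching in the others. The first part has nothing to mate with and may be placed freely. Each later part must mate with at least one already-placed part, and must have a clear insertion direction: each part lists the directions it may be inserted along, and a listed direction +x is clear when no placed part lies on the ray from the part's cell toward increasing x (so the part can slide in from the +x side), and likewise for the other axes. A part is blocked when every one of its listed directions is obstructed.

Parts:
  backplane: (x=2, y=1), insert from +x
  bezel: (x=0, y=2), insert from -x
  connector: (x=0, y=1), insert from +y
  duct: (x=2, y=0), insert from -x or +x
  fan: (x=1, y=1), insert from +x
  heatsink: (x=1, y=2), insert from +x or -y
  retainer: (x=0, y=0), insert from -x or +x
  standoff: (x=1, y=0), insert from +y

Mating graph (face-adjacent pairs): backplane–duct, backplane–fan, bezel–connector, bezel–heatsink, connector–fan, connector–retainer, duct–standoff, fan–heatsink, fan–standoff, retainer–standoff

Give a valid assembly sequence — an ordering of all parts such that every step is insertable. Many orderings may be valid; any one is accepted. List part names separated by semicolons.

connector; bezel; retainer; standoff; heatsink; fan; backplane; duct

1. connector@(0, 1) [+y clear] — {connector}
2. bezel@(0, 2) [-x clear] — {bezel, connector}
3. retainer@(0, 0) [-x clear] — {bezel, connector, retainer}
4. standoff@(1, 0) [+y clear] — {bezel, connector, retainer, standoff}
5. heatsink@(1, 2) [+x clear] — {bezel, connector, heatsink, retainer, standoff}
6. fan@(1, 1) [+x clear] — {bezel, connector, fan, heatsink, retainer, standoff}
7. backplane@(2, 1) [+x clear] — {backplane, bezel, connector, fan, heatsink, retainer, standoff}
8. duct@(2, 0) [+x clear] — {backplane, bezel, connector, duct, fan, heatsink, retainer, standoff}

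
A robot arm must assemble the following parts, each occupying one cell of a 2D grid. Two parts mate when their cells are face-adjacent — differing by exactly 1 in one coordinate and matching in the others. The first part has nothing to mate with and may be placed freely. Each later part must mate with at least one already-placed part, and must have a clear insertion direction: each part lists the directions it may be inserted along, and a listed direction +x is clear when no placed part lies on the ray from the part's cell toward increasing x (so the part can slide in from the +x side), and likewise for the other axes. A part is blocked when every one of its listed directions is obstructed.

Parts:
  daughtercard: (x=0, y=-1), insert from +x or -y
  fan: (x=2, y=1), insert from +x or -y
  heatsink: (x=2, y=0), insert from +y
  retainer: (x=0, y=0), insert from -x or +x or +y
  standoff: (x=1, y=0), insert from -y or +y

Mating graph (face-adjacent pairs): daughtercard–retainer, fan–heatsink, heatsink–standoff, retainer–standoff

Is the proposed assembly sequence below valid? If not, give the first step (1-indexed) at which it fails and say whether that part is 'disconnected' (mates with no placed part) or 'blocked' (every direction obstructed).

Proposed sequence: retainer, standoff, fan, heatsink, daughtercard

1. retainer@(0, 0) [-x clear] — {retainer}
2. standoff@(1, 0) [-y clear] — {retainer, standoff}
3. fan@(2, 1) — no placed neighbour ⇒ disconnected

Invalid at step 3 (disconnected)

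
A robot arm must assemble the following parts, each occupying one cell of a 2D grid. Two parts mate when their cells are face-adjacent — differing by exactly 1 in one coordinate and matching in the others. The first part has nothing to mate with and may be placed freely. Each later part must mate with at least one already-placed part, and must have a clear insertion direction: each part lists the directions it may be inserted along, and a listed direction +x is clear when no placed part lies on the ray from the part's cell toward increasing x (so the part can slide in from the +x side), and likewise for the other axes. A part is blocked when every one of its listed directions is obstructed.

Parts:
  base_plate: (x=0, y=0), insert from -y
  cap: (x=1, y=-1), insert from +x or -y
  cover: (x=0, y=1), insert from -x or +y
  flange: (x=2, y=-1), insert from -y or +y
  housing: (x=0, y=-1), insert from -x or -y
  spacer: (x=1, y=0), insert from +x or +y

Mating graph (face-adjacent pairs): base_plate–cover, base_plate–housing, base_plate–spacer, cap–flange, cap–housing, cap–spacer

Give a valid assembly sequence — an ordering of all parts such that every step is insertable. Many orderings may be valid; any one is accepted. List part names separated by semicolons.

1. base_plate@(0, 0) [-y clear] — {base_plate}
2. housing@(0, -1) [-x clear] — {base_plate, housing}
3. cover@(0, 1) [-x clear] — {base_plate, cover, housing}
4. spacer@(1, 0) [+x clear] — {base_plate, cover, housing, spacer}
5. cap@(1, -1) [+x clear] — {base_plate, cap, cover, housing, spacer}
6. flange@(2, -1) [-y clear] — {base_plate, cap, cover, flange, housing, spacer}

base_plate; housing; cover; spacer; cap; flange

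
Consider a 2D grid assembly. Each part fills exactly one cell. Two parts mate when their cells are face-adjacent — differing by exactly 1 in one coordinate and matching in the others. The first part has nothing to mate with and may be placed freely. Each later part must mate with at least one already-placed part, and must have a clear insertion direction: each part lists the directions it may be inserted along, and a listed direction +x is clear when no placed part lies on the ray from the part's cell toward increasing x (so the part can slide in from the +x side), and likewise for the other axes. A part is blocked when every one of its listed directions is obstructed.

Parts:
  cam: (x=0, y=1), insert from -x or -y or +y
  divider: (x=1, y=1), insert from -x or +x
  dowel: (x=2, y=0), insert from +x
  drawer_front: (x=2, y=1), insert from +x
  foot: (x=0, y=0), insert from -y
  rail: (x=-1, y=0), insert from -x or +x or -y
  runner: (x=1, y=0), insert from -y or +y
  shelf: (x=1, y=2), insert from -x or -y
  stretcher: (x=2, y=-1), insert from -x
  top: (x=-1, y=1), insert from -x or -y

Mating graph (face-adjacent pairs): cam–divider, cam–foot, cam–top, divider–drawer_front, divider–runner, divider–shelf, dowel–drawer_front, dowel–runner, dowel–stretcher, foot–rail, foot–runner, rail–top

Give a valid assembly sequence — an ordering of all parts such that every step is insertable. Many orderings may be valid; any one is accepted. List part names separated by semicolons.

1. divider@(1, 1) [-x clear] — {divider}
2. cam@(0, 1) [-x clear] — {cam, divider}
3. shelf@(1, 2) [-x clear] — {cam, divider, shelf}
4. drawer_front@(2, 1) [+x clear] — {cam, divider, drawer_front, shelf}
5. runner@(1, 0) [-y clear] — {cam, divider, drawer_front, runner, shelf}
6. top@(-1, 1) [-x clear] — {cam, divider, drawer_front, runner, shelf, top}
7. rail@(-1, 0) [-x clear] — {cam, divider, drawer_front, rail, runner, shelf, top}
8. foot@(0, 0) [-y clear] — {cam, divider, drawer_front, foot, rail, runner, shelf, top}
9. dowel@(2, 0) [+x clear] — {cam, divider, dowel, drawer_front, foot, rail, runner, shelf, top}
10. stretcher@(2, -1) [-x clear] — {cam, divider, dowel, drawer_front, foot, rail, runner, shelf, stretcher, top}

divider; cam; shelf; drawer_front; runner; top; rail; foot; dowel; stretcher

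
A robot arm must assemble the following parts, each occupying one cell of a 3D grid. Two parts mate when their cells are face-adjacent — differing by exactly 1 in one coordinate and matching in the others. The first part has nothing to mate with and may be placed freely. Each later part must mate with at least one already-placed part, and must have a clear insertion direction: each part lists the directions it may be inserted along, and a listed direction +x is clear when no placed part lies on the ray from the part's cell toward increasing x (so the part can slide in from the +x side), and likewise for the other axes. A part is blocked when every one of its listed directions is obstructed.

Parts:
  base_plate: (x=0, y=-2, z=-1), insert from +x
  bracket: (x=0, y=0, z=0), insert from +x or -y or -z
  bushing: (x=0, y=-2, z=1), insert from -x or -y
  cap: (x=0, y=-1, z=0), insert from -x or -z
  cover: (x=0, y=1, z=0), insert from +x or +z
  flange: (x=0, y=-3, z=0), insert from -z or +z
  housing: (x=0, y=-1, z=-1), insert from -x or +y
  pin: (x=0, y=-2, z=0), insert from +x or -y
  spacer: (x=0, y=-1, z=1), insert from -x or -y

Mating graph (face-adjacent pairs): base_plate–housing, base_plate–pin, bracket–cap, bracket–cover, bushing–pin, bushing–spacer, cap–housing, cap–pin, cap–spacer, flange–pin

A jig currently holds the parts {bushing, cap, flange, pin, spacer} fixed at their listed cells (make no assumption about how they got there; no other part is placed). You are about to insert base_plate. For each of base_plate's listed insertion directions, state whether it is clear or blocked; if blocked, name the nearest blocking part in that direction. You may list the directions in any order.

+x: ray from base_plate(0, -2, -1) has no placed part ⇒ clear

+x: clear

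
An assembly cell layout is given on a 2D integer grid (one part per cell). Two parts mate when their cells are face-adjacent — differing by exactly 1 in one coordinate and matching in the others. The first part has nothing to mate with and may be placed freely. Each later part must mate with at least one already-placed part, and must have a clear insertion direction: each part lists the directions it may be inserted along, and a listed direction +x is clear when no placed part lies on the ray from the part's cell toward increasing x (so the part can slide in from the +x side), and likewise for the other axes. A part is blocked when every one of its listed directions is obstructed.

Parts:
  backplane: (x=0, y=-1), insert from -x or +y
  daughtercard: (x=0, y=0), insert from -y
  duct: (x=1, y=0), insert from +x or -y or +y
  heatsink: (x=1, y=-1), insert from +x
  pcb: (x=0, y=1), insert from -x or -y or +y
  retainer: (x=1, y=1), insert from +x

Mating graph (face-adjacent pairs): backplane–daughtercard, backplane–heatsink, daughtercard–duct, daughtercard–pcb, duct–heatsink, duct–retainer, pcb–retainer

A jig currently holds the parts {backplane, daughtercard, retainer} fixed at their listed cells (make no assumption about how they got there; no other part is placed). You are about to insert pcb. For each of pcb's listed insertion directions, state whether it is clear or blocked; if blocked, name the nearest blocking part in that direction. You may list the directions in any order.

+y: clear; -x: clear; -y: blocked by daughtercard

-x: ray from pcb(0, 1) has no placed part ⇒ clear
-y: nearest on ray is daughtercard@(0, 0) ⇒ blocked
+y: ray from pcb(0, 1) has no placed part ⇒ clear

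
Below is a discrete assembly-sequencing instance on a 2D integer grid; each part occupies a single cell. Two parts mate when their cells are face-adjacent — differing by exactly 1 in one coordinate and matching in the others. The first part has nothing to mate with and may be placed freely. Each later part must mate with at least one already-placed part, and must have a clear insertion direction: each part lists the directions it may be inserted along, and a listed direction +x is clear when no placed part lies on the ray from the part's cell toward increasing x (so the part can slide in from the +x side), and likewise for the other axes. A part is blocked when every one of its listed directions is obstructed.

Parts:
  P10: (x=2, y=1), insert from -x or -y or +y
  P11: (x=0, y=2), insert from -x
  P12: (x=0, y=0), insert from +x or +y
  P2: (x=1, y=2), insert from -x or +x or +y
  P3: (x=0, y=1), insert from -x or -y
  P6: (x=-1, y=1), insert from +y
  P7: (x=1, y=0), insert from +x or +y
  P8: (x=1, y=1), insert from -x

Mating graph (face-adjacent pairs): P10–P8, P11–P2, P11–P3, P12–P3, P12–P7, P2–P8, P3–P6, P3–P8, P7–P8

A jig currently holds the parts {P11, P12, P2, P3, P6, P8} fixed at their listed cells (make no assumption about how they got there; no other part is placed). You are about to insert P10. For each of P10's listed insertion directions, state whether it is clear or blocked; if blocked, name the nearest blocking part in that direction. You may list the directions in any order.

-x: nearest on ray is P8@(1, 1) ⇒ blocked
-y: ray from P10(2, 1) has no placed part ⇒ clear
+y: ray from P10(2, 1) has no placed part ⇒ clear

+y: clear; -x: blocked by P8; -y: clear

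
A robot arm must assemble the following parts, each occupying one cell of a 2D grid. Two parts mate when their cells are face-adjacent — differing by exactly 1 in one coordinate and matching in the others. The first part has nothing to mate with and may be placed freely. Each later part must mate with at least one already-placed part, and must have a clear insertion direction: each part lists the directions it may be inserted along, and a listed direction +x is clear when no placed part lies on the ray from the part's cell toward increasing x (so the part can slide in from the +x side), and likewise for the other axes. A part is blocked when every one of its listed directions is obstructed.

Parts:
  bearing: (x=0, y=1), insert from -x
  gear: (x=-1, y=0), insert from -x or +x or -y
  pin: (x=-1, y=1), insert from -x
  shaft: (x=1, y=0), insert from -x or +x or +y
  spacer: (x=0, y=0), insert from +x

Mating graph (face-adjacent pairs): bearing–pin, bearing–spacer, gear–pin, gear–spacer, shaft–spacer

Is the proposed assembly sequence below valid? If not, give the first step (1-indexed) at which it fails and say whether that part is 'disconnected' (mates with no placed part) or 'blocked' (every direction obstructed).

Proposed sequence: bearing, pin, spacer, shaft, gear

Valid

1. bearing@(0, 1) [-x clear] — {bearing}
2. pin@(-1, 1) [-x clear] — {bearing, pin}
3. spacer@(0, 0) [+x clear] — {bearing, pin, spacer}
4. shaft@(1, 0) [+x clear] — {bearing, pin, shaft, spacer}
5. gear@(-1, 0) [-x clear] — {bearing, gear, pin, shaft, spacer}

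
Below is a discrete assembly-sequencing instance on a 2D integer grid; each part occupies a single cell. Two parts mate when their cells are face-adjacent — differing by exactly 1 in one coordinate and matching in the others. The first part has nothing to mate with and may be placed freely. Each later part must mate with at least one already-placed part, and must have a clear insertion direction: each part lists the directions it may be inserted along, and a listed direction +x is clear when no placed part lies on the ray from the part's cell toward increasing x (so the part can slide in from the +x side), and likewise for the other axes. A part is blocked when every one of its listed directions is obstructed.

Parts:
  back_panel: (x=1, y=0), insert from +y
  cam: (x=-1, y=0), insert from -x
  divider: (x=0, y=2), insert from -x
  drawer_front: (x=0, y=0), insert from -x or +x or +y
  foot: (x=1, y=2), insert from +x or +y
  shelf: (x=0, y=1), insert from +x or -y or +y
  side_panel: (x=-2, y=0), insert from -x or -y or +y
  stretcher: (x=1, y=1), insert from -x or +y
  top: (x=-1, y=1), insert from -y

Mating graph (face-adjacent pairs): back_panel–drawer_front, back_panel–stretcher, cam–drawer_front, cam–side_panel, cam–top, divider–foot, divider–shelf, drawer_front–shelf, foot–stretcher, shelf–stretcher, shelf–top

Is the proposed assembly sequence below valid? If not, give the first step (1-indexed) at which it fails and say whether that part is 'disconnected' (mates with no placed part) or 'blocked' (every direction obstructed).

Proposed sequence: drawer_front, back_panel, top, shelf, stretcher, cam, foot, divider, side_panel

1. drawer_front@(0, 0) [-x clear] — {drawer_front}
2. back_panel@(1, 0) [+y clear] — {back_panel, drawer_front}
3. top@(-1, 1) — no placed neighbour ⇒ disconnected

Invalid at step 3 (disconnected)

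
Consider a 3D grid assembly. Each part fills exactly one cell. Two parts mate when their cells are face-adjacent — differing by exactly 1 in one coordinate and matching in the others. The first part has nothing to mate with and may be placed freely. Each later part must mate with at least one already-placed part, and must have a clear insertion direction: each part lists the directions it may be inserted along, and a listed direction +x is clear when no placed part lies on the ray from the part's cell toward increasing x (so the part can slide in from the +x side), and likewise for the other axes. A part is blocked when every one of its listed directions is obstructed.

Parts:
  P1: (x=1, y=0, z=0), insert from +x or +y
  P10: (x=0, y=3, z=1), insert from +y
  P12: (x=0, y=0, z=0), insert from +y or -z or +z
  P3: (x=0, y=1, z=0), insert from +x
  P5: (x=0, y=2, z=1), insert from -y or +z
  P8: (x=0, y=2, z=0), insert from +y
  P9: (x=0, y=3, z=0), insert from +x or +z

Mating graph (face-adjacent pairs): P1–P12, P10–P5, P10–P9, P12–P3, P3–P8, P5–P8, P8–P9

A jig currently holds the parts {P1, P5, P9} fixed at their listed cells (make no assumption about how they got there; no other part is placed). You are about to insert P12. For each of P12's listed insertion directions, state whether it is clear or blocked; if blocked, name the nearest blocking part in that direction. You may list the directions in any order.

+y: nearest on ray is P9@(0, 3, 0) ⇒ blocked
-z: ray from P12(0, 0, 0) has no placed part ⇒ clear
+z: ray from P12(0, 0, 0) has no placed part ⇒ clear

+y: blocked by P9; +z: clear; -z: clear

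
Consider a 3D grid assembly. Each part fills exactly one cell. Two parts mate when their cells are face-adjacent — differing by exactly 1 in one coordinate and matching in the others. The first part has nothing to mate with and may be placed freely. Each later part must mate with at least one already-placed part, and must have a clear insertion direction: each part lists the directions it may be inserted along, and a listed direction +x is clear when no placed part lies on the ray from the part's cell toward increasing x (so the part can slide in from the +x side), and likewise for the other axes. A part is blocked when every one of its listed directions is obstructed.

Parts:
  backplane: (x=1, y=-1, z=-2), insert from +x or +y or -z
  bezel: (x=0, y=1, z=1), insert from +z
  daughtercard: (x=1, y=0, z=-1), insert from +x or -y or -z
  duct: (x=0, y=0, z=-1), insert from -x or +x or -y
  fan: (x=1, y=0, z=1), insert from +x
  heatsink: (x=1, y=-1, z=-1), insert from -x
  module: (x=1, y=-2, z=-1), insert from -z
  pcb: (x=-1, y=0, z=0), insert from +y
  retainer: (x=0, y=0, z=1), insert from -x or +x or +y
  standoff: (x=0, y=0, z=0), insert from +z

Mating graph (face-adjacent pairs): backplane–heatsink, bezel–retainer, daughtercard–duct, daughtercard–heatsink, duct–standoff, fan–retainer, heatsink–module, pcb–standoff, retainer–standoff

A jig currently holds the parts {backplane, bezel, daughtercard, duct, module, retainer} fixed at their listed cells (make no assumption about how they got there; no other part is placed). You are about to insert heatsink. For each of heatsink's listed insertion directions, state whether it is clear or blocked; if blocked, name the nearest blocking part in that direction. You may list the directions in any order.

-x: ray from heatsink(1, -1, -1) has no placed part ⇒ clear

-x: clear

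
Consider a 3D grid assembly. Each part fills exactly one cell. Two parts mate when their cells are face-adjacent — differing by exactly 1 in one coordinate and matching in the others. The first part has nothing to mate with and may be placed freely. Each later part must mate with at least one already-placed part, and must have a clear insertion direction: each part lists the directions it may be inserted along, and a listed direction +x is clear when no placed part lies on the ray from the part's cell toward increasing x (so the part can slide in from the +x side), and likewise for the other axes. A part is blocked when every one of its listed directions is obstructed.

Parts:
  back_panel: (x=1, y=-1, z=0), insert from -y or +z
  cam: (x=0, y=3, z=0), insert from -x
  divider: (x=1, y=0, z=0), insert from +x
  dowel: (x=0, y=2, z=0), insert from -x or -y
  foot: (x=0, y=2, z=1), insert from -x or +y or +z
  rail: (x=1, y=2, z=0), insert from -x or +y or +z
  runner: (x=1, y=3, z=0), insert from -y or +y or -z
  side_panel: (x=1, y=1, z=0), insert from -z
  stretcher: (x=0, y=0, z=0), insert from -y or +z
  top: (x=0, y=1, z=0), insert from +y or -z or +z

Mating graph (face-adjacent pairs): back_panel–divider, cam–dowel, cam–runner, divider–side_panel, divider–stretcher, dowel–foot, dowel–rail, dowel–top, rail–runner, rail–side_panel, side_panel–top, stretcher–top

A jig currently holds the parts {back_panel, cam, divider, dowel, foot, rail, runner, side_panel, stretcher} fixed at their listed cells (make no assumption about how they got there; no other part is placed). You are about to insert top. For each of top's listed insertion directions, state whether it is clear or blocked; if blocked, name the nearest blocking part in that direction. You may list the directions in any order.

+y: nearest on ray is dowel@(0, 2, 0) ⇒ blocked
-z: ray from top(0, 1, 0) has no placed part ⇒ clear
+z: ray from top(0, 1, 0) has no placed part ⇒ clear

+y: blocked by dowel; +z: clear; -z: clear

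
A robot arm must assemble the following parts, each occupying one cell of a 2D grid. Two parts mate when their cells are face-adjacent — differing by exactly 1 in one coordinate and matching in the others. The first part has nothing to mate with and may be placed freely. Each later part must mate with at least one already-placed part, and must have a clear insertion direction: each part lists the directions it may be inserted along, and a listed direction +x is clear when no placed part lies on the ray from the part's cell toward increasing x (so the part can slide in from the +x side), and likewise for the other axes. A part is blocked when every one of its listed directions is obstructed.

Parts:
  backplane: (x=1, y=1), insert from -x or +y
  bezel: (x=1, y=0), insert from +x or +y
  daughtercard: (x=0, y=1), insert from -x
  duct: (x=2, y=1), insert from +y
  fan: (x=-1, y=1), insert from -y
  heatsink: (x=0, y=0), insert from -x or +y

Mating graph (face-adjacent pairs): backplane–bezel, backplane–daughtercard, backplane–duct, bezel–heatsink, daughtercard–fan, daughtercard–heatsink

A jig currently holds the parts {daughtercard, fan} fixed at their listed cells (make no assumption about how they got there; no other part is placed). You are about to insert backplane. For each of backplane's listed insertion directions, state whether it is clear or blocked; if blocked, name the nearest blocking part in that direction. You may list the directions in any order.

+y: clear; -x: blocked by daughtercard

-x: nearest on ray is daughtercard@(0, 1) ⇒ blocked
+y: ray from backplane(1, 1) has no placed part ⇒ clear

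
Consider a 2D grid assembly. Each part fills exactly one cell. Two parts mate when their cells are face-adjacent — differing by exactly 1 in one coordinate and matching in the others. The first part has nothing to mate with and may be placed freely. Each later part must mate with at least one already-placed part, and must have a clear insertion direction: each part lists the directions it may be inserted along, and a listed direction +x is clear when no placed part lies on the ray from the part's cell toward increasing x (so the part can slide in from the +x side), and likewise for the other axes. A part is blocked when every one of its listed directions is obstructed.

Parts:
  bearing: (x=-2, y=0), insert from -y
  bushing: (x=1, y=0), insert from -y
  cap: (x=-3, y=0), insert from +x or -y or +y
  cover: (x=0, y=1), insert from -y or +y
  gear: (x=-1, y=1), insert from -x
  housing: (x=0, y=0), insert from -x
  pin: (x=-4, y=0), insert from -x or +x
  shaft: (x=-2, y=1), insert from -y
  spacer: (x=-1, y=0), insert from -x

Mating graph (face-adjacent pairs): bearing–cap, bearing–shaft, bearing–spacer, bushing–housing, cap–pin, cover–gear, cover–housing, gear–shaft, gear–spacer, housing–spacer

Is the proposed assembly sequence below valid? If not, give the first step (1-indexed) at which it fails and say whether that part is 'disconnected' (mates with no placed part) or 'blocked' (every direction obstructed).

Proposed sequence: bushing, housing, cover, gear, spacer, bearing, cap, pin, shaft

1. bushing@(1, 0) [-y clear] — {bushing}
2. housing@(0, 0) [-x clear] — {bushing, housing}
3. cover@(0, 1) [+y clear] — {bushing, cover, housing}
4. gear@(-1, 1) [-x clear] — {bushing, cover, gear, housing}
5. spacer@(-1, 0) [-x clear] — {bushing, cover, gear, housing, spacer}
6. bearing@(-2, 0) [-y clear] — {bearing, bushing, cover, gear, housing, spacer}
7. cap@(-3, 0) [-y clear] — {bearing, bushing, cap, cover, gear, housing, spacer}
8. pin@(-4, 0) [-x clear] — {bearing, bushing, cap, cover, gear, housing, pin, spacer}
9. shaft@(-2, 1) — -y all obstructed ⇒ blocked

Invalid at step 9 (blocked)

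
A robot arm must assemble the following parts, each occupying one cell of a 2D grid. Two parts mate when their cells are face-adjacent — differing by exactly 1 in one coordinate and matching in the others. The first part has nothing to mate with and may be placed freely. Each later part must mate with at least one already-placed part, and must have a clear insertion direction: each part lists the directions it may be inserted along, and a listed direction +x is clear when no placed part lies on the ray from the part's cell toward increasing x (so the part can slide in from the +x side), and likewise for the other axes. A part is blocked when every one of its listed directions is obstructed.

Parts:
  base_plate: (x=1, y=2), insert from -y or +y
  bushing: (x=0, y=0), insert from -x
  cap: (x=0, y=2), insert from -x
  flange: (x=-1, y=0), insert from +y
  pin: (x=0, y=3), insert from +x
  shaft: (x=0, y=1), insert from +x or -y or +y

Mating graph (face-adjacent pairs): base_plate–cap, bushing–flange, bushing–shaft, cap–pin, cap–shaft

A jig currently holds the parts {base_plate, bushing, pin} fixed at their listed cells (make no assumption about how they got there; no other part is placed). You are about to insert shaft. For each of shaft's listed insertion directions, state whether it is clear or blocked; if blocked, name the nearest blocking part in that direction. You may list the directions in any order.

+x: ray from shaft(0, 1) has no placed part ⇒ clear
-y: nearest on ray is bushing@(0, 0) ⇒ blocked
+y: nearest on ray is pin@(0, 3) ⇒ blocked

+x: clear; +y: blocked by pin; -y: blocked by bushing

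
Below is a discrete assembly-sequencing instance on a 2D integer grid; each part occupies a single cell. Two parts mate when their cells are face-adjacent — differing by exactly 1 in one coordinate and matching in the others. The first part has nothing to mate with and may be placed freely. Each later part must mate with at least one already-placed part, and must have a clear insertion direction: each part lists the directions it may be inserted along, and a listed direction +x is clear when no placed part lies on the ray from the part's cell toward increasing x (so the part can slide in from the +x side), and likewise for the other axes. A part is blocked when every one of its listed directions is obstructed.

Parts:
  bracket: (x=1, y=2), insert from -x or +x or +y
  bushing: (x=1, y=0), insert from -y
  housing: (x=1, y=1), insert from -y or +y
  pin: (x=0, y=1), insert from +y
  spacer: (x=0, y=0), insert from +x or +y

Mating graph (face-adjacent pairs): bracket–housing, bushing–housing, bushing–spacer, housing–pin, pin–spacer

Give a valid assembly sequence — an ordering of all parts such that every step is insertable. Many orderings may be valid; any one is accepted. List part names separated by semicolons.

bracket; housing; pin; spacer; bushing

1. bracket@(1, 2) [-x clear] — {bracket}
2. housing@(1, 1) [-y clear] — {bracket, housing}
3. pin@(0, 1) [+y clear] — {bracket, housing, pin}
4. spacer@(0, 0) [+x clear] — {bracket, housing, pin, spacer}
5. bushing@(1, 0) [-y clear] — {bracket, bushing, housing, pin, spacer}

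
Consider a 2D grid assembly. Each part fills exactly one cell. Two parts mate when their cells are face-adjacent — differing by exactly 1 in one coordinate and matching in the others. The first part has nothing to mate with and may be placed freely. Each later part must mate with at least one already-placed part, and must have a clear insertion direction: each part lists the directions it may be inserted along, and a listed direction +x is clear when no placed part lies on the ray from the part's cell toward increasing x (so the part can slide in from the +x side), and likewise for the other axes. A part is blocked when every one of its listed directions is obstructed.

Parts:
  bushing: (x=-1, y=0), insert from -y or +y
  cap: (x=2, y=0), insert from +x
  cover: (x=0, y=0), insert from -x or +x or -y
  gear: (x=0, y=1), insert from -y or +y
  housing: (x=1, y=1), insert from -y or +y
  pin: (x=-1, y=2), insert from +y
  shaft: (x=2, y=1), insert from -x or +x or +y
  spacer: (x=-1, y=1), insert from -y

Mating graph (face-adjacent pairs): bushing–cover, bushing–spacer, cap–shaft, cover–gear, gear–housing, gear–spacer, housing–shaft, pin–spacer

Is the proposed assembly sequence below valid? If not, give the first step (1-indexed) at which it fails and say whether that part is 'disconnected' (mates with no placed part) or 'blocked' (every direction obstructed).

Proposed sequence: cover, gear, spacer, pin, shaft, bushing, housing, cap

1. cover@(0, 0) [-x clear] — {cover}
2. gear@(0, 1) [+y clear] — {cover, gear}
3. spacer@(-1, 1) [-y clear] — {cover, gear, spacer}
4. pin@(-1, 2) [+y clear] — {cover, gear, pin, spacer}
5. shaft@(2, 1) — no placed neighbour ⇒ disconnected

Invalid at step 5 (disconnected)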